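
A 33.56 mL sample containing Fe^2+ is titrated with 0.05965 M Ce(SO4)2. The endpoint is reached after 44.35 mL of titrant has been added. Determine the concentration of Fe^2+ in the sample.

0.0788 M

n(Ce(SO4)2) = 0.05965 x 0.04435 = 0.002645 mol.
From the balanced equation, 1 mol Ce(SO4)2 reacts with 1 mol Fe^2+, so n(Fe^2+) = 0.002645 x 1/1 = 0.002645 mol.
[Fe^2+] = 0.002645 / 0.03356 L = 0.0788 M.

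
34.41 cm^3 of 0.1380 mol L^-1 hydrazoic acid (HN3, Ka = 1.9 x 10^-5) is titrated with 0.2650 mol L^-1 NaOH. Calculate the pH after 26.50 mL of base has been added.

12.57

n(acid) = 0.1380 x 0.03441 = 0.004749 mol; n(NaOH) added = 0.2650 x 0.02650 = 0.007023 mol.
Base is in excess by 0.007023 - 0.004749 = 0.002274 mol in a total volume of 0.06091 L.
[OH^-] = 0.002274/0.06091 = 0.03733 M, so pOH = 1.43 and pH = 14.00 - 1.43 = 12.57.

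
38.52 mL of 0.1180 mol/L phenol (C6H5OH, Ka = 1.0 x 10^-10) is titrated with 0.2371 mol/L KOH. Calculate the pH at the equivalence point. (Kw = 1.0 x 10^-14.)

11.45

n(C6H5OH) = 0.1180 x 0.03852 = 0.004545 mol; V(KOH) at equivalence = 0.004545/0.2371 = 0.01917 L.
At equivalence all the acid is converted to C6H5O-; total volume = 0.03852 + 0.01917 = 0.05769 L, so [C6H5O-] = 0.004545/0.05769 = 0.07879 M.
Kb = Kw/Ka = 1.0e-14 / 1.0 x 10^-10 = 0.000100.
[OH^-] = sqrt(Kb x [C6H5O-]) = sqrt(0.000100 x 0.07879) = 0.00281 M.
pOH = 2.55, so pH = 14.00 - 2.55 = 11.45.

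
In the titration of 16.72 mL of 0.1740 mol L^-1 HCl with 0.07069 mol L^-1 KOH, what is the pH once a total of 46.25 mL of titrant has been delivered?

11.76

n(acid) = 0.1740 x 0.01672 = 0.002909 mol; n(KOH) added = 0.07069 x 0.04625 = 0.003269 mol.
Base is in excess by 0.003269 - 0.002909 = 0.0003601 mol in a total volume of 0.06297 L.
[OH^-] = 0.0003601/0.06297 = 0.005719 M, so pOH = 2.24 and pH = 14.00 - 2.24 = 11.76.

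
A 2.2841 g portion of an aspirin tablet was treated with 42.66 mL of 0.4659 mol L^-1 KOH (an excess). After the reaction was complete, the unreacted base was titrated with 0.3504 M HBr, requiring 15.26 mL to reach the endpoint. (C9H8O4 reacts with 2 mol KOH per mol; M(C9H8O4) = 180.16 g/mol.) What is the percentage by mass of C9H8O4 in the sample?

57.3%

Total n(KOH) added = 0.4659 x 0.04266 = 0.01988 mol.
n(HBr) used = 0.3504 x 0.01526 = 0.005347 mol, which equals the excess n(KOH).
So n(KOH) consumed by the sample = 0.01988 - 0.005347 = 0.01453 mol.
n(C9H8O4) = 0.01453 / 2 = 0.007264 mol.
mass C9H8O4 = 0.007264 x 180.16 = 1.309 g, so %C9H8O4 = 1.309/2.2841 x 100 = 57.3%.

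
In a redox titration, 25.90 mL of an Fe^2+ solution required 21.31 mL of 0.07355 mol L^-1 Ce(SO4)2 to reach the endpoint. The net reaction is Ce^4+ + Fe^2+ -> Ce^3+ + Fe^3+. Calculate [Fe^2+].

n(Ce(SO4)2) = 0.07355 x 0.02131 = 0.001567 mol.
From the balanced equation, 1 mol Ce(SO4)2 reacts with 1 mol Fe^2+, so n(Fe^2+) = 0.001567 x 1/1 = 0.001567 mol.
[Fe^2+] = 0.001567 / 0.02590 L = 0.0605 M.

0.0605 M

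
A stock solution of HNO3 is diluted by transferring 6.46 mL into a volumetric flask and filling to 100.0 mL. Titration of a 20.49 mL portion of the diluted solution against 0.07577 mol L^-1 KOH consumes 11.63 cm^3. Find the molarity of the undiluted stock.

n(KOH) = 0.07577 x 0.01163 = 0.0008812 mol.
n(HNO3) in the aliquot = 0.0008812 mol.
[diluted HNO3] = 0.0008812 / 0.02049 = 0.04301 M.
Dilution factor = 100.0/6.460 = 15.48, so [stock] = 0.04301 x 15.48 = 0.666 M.

0.666 M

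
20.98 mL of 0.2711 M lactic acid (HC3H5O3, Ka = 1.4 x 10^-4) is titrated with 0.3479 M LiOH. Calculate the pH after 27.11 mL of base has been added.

12.89

n(acid) = 0.2711 x 0.02098 = 0.005688 mol; n(LiOH) added = 0.3479 x 0.02711 = 0.009432 mol.
Base is in excess by 0.009432 - 0.005688 = 0.003744 mol in a total volume of 0.04809 L.
[OH^-] = 0.003744/0.04809 = 0.07785 M, so pOH = 1.11 and pH = 14.00 - 1.11 = 12.89.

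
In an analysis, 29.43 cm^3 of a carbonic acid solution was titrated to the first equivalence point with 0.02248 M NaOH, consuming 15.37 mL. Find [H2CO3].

n(NaOH) = 0.02248 x 0.01537 = 0.0003455 mol.
At the first equivalence point, 1 mol OH^- react per mol H2CO3, so n(H2CO3) = 0.0003455 / 1 = 0.0003455 mol.
[H2CO3] = 0.0003455 / 0.02943 L = 0.0117 M.

0.0117 M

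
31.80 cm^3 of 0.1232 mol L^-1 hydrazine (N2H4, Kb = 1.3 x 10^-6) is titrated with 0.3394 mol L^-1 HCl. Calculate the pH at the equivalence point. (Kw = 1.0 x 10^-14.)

n(N2H4) = 0.1232 x 0.03180 = 0.003918 mol; V(HCl) at equivalence = 0.003918/0.3394 = 0.01154 L.
At equivalence the base is fully converted to N2H5+; total volume = 0.04334 L, so [N2H5+] = 0.003918/0.04334 = 0.09039 M.
Ka(N2H5+) = Kw/Kb = 1.0e-14 / 1.3 x 10^-6 = 7.69e-9.
[H^+] = sqrt(Ka x [N2H5+]) = sqrt(7.69e-9 x 0.09039) = 2.64e-5 M.
pH = -log(2.64e-5) = 4.58.

4.58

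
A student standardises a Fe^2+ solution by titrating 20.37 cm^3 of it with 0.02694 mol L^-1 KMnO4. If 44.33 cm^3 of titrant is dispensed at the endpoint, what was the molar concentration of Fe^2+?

n(KMnO4) = 0.02694 x 0.04433 = 0.001194 mol.
From the balanced equation, 1 mol KMnO4 reacts with 5 mol Fe^2+, so n(Fe^2+) = 0.001194 x 5/1 = 0.005971 mol.
[Fe^2+] = 0.005971 / 0.02037 L = 0.293 M.

0.293 M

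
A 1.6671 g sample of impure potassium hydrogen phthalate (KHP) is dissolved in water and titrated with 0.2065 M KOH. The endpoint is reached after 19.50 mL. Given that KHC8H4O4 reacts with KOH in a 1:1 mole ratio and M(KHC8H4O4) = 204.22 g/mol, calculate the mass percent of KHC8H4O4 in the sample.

n(KOH) = 0.2065 x 0.01950 = 0.004027 mol.
n(KHC8H4O4) = 0.004027 / 1 = 0.004027 mol.
mass of KHC8H4O4 = 0.004027 x 204.22 = 0.8223 g.
% purity = 0.8223 / 1.6671 x 100 = 49.3%.

49.3%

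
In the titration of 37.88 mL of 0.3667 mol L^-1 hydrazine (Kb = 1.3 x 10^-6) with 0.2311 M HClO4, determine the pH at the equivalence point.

4.48

n(N2H4) = 0.3667 x 0.03788 = 0.01389 mol; V(HClO4) at equivalence = 0.01389/0.2311 = 0.06011 L.
At equivalence the base is fully converted to N2H5+; total volume = 0.09799 L, so [N2H5+] = 0.01389/0.09799 = 0.1418 M.
Ka(N2H5+) = Kw/Kb = 1.0e-14 / 1.3 x 10^-6 = 7.69e-9.
[H^+] = sqrt(Ka x [N2H5+]) = sqrt(7.69e-9 x 0.1418) = 3.30e-5 M.
pH = -log(3.30e-5) = 4.48.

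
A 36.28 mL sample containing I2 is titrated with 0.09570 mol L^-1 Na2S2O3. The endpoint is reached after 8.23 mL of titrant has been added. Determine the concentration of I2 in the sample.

0.0109 M

n(Na2S2O3) = 0.09570 x 0.008230 = 0.0007876 mol.
From the balanced equation, 2 mol Na2S2O3 reacts with 1 mol I2, so n(I2) = 0.0007876 x 1/2 = 0.0003938 mol.
[I2] = 0.0003938 / 0.03628 L = 0.0109 M.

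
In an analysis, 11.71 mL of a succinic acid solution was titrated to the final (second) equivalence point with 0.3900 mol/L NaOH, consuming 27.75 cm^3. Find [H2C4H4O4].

0.462 M

n(NaOH) = 0.3900 x 0.02775 = 0.01082 mol.
At the final (second) equivalence point, 2 mol OH^- react per mol H2C4H4O4, so n(H2C4H4O4) = 0.01082 / 2 = 0.005411 mol.
[H2C4H4O4] = 0.005411 / 0.01171 L = 0.462 M.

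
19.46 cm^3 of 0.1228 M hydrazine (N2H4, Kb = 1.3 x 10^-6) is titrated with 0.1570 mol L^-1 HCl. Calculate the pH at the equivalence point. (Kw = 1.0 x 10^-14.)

4.64

n(N2H4) = 0.1228 x 0.01946 = 0.002390 mol; V(HCl) at equivalence = 0.002390/0.1570 = 0.01522 L.
At equivalence the base is fully converted to N2H5+; total volume = 0.03468 L, so [N2H5+] = 0.002390/0.03468 = 0.06890 M.
Ka(N2H5+) = Kw/Kb = 1.0e-14 / 1.3 x 10^-6 = 7.69e-9.
[H^+] = sqrt(Ka x [N2H5+]) = sqrt(7.69e-9 x 0.06890) = 2.30e-5 M.
pH = -log(2.30e-5) = 4.64.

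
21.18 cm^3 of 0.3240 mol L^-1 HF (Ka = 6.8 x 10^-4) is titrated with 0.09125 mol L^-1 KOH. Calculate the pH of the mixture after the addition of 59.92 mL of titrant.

3.76

Initial n(HF) = 0.3240 x 0.02118 = 0.006862 mol.
n(KOH) added = 0.09125 x 0.05992 = 0.005468 mol, converting that many moles of HF to F-.
Remaining n(HF) = 0.001395 mol; n(F-) = 0.005468 mol.
By Henderson-Hasselbalch, pH = pKa + log([A^-]/[HA]) = 3.17 + log(0.005468/0.001395) = 3.17 + (+0.59) = 3.76.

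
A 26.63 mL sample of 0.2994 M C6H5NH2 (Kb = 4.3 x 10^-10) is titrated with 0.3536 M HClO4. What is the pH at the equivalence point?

2.71

n(C6H5NH2) = 0.2994 x 0.02663 = 0.007973 mol; V(HClO4) at equivalence = 0.007973/0.3536 = 0.02255 L.
At equivalence the base is fully converted to C6H5NH3+; total volume = 0.04918 L, so [C6H5NH3+] = 0.007973/0.04918 = 0.1621 M.
Ka(C6H5NH3+) = Kw/Kb = 1.0e-14 / 4.3 x 10^-10 = 2.33e-5.
[H^+] = sqrt(Ka x [C6H5NH3+]) = sqrt(2.33e-5 x 0.1621) = 0.00194 M.
pH = -log(0.00194) = 2.71.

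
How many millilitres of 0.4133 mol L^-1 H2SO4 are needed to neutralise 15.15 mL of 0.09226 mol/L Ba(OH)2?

n(Ba(OH)2) = 0.09226 mol/L x 0.01515 L = 0.001398 mol.
At equivalence n(H2SO4) = n(Ba(OH)2) = 0.001398 mol.
V(H2SO4) = 0.001398 / 0.4133 = 0.003382 L = 3.38 mL.

3.38 mL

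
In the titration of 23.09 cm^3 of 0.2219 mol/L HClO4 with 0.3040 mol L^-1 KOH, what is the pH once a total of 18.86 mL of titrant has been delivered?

12.16

n(acid) = 0.2219 x 0.02309 = 0.005124 mol; n(KOH) added = 0.3040 x 0.01886 = 0.005733 mol.
Base is in excess by 0.005733 - 0.005124 = 0.0006098 mol in a total volume of 0.04195 L.
[OH^-] = 0.0006098/0.04195 = 0.01454 M, so pOH = 1.84 and pH = 14.00 - 1.84 = 12.16.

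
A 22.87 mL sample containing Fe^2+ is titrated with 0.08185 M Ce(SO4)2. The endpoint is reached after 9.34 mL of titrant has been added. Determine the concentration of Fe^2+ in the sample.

n(Ce(SO4)2) = 0.08185 x 0.009340 = 0.0007645 mol.
From the balanced equation, 1 mol Ce(SO4)2 reacts with 1 mol Fe^2+, so n(Fe^2+) = 0.0007645 x 1/1 = 0.0007645 mol.
[Fe^2+] = 0.0007645 / 0.02287 L = 0.0334 M.

0.0334 M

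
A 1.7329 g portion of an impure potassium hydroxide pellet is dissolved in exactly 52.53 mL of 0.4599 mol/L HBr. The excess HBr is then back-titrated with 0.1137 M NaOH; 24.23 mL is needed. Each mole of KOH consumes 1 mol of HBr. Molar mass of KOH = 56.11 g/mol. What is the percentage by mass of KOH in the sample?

Total n(HBr) added = 0.4599 x 0.05253 = 0.02416 mol.
n(NaOH) used = 0.1137 x 0.02423 = 0.002755 mol, which equals the excess n(HBr).
So n(HBr) consumed by the sample = 0.02416 - 0.002755 = 0.02140 mol.
n(KOH) = 0.02140 / 1 = 0.02140 mol.
mass KOH = 0.02140 x 56.11 = 1.201 g, so %KOH = 1.201/1.7329 x 100 = 69.3%.

69.3%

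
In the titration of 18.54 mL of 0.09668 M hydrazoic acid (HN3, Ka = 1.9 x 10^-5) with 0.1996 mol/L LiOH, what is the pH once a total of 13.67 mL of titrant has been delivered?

12.46

n(acid) = 0.09668 x 0.01854 = 0.001792 mol; n(LiOH) added = 0.1996 x 0.01367 = 0.002729 mol.
Base is in excess by 0.002729 - 0.001792 = 0.0009361 mol in a total volume of 0.03221 L.
[OH^-] = 0.0009361/0.03221 = 0.02906 M, so pOH = 1.54 and pH = 14.00 - 1.54 = 12.46.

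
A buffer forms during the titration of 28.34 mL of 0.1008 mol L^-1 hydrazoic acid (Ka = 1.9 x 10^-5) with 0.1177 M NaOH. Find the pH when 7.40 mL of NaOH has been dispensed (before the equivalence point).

Initial n(HN3) = 0.1008 x 0.02834 = 0.002857 mol.
n(NaOH) added = 0.1177 x 0.007400 = 0.0008710 mol, converting that many moles of HN3 to N3-.
Remaining n(HN3) = 0.001986 mol; n(N3-) = 0.0008710 mol.
By Henderson-Hasselbalch, pH = pKa + log([A^-]/[HA]) = 4.72 + log(0.0008710/0.001986) = 4.72 + (-0.36) = 4.36.

4.36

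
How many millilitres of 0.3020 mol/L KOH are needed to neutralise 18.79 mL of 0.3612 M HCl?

22.5 mL

n(HCl) = 0.3612 mol/L x 0.01879 L = 0.006787 mol.
At equivalence n(KOH) = n(HCl) = 0.006787 mol.
V(KOH) = 0.006787 / 0.3020 = 0.02247 L = 22.5 mL.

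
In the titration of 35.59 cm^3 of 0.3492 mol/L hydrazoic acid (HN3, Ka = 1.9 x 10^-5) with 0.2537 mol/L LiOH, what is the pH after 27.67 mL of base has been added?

4.83

Initial n(HN3) = 0.3492 x 0.03559 = 0.01243 mol.
n(LiOH) added = 0.2537 x 0.02767 = 0.007020 mol, converting that many moles of HN3 to N3-.
Remaining n(HN3) = 0.005408 mol; n(N3-) = 0.007020 mol.
By Henderson-Hasselbalch, pH = pKa + log([A^-]/[HA]) = 4.72 + log(0.007020/0.005408) = 4.72 + (+0.11) = 4.83.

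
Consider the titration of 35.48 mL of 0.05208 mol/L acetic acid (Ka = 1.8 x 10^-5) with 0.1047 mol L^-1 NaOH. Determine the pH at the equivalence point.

n(CH3COOH) = 0.05208 x 0.03548 = 0.001848 mol; V(NaOH) at equivalence = 0.001848/0.1047 = 0.01765 L.
At equivalence all the acid is converted to CH3COO-; total volume = 0.03548 + 0.01765 = 0.05313 L, so [CH3COO-] = 0.001848/0.05313 = 0.03478 M.
Kb = Kw/Ka = 1.0e-14 / 1.8 x 10^-5 = 5.56e-10.
[OH^-] = sqrt(Kb x [CH3COO-]) = sqrt(5.56e-10 x 0.03478) = 4.40e-6 M.
pOH = 5.36, so pH = 14.00 - 5.36 = 8.64.

8.64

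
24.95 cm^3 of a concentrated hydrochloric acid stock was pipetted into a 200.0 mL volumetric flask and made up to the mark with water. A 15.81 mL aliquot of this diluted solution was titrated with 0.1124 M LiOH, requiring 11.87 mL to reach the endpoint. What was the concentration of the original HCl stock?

0.676 M

n(LiOH) = 0.1124 x 0.01187 = 0.001334 mol.
n(HCl) in the aliquot = 0.001334 mol.
[diluted HCl] = 0.001334 / 0.01581 = 0.08439 M.
Dilution factor = 200.0/24.95 = 8.016, so [stock] = 0.08439 x 8.016 = 0.676 M.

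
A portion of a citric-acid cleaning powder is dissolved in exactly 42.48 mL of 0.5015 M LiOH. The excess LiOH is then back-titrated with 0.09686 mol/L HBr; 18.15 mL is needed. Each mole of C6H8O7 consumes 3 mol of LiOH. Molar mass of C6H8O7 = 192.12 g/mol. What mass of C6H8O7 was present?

Total n(LiOH) added = 0.5015 x 0.04248 = 0.02130 mol.
n(HBr) used = 0.09686 x 0.01815 = 0.001758 mol, which equals the excess n(LiOH).
So n(LiOH) consumed by the sample = 0.02130 - 0.001758 = 0.01955 mol.
n(C6H8O7) = 0.01955 / 3 = 0.006515 mol.
mass = 0.006515 mol x 192.12 g/mol = 1.25 g.

1.25 g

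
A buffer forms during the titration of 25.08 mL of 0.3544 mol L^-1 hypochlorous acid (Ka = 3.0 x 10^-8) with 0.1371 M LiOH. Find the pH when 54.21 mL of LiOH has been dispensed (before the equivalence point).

Initial n(HClO) = 0.3544 x 0.02508 = 0.008888 mol.
n(LiOH) added = 0.1371 x 0.05421 = 0.007432 mol, converting that many moles of HClO to ClO-.
Remaining n(HClO) = 0.001456 mol; n(ClO-) = 0.007432 mol.
By Henderson-Hasselbalch, pH = pKa + log([A^-]/[HA]) = 7.52 + log(0.007432/0.001456) = 7.52 + (+0.71) = 8.23.

8.23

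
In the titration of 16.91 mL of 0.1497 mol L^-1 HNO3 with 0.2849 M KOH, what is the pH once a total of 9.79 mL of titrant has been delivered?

n(acid) = 0.1497 x 0.01691 = 0.002531 mol; n(KOH) added = 0.2849 x 0.009790 = 0.002789 mol.
Base is in excess by 0.002789 - 0.002531 = 0.0002577 mol in a total volume of 0.02670 L.
[OH^-] = 0.0002577/0.02670 = 0.009653 M, so pOH = 2.02 and pH = 14.00 - 2.02 = 11.98.

11.98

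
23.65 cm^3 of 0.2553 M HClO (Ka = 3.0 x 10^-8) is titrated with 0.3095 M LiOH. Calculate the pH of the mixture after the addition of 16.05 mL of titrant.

Initial n(HClO) = 0.2553 x 0.02365 = 0.006038 mol.
n(LiOH) added = 0.3095 x 0.01605 = 0.004967 mol, converting that many moles of HClO to ClO-.
Remaining n(HClO) = 0.001070 mol; n(ClO-) = 0.004967 mol.
By Henderson-Hasselbalch, pH = pKa + log([A^-]/[HA]) = 7.52 + log(0.004967/0.001070) = 7.52 + (+0.67) = 8.19.

8.19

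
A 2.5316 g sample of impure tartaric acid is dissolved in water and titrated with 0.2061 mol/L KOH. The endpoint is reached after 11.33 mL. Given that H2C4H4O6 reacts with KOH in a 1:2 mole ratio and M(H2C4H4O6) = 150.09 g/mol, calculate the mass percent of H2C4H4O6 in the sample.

n(KOH) = 0.2061 x 0.01133 = 0.002335 mol.
n(H2C4H4O6) = 0.002335 / 2 = 0.001168 mol.
mass of H2C4H4O6 = 0.001168 x 150.09 = 0.1752 g.
% purity = 0.1752 / 2.5316 x 100 = 6.92%.

6.92%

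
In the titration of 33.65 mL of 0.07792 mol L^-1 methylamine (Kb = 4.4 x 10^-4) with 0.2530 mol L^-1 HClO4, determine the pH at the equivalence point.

5.93

n(CH3NH2) = 0.07792 x 0.03365 = 0.002622 mol; V(HClO4) at equivalence = 0.002622/0.2530 = 0.01036 L.
At equivalence the base is fully converted to CH3NH3+; total volume = 0.04401 L, so [CH3NH3+] = 0.002622/0.04401 = 0.05957 M.
Ka(CH3NH3+) = Kw/Kb = 1.0e-14 / 4.4 x 10^-4 = 2.27e-11.
[H^+] = sqrt(Ka x [CH3NH3+]) = sqrt(2.27e-11 x 0.05957) = 1.16e-6 M.
pH = -log(1.16e-6) = 5.93.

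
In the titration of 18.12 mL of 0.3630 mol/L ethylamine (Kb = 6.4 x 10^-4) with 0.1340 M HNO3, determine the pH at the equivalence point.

n(C2H5NH2) = 0.3630 x 0.01812 = 0.006578 mol; V(HNO3) at equivalence = 0.006578/0.1340 = 0.04909 L.
At equivalence the base is fully converted to C2H5NH3+; total volume = 0.06721 L, so [C2H5NH3+] = 0.006578/0.06721 = 0.09787 M.
Ka(C2H5NH3+) = Kw/Kb = 1.0e-14 / 6.4 x 10^-4 = 1.56e-11.
[H^+] = sqrt(Ka x [C2H5NH3+]) = sqrt(1.56e-11 x 0.09787) = 1.24e-6 M.
pH = -log(1.24e-6) = 5.91.

5.91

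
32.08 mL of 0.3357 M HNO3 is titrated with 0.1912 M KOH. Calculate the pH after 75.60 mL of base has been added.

n(acid) = 0.3357 x 0.03208 = 0.01077 mol; n(KOH) added = 0.1912 x 0.07560 = 0.01445 mol.
Base is in excess by 0.01445 - 0.01077 = 0.003685 mol in a total volume of 0.1077 L.
[OH^-] = 0.003685/0.1077 = 0.03423 M, so pOH = 1.47 and pH = 14.00 - 1.47 = 12.53.

12.53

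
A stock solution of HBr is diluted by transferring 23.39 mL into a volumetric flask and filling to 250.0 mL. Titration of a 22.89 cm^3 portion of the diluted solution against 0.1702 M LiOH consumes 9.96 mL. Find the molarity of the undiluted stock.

0.792 M

n(LiOH) = 0.1702 x 0.009960 = 0.001695 mol.
n(HBr) in the aliquot = 0.001695 mol.
[diluted HBr] = 0.001695 / 0.02289 = 0.07406 M.
Dilution factor = 250.0/23.39 = 10.69, so [stock] = 0.07406 x 10.69 = 0.792 M.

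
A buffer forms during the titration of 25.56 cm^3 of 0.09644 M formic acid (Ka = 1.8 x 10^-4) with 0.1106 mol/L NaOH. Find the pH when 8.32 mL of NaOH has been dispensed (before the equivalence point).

Initial n(HCOOH) = 0.09644 x 0.02556 = 0.002465 mol.
n(NaOH) added = 0.1106 x 0.008320 = 0.0009202 mol, converting that many moles of HCOOH to HCOO-.
Remaining n(HCOOH) = 0.001545 mol; n(HCOO-) = 0.0009202 mol.
By Henderson-Hasselbalch, pH = pKa + log([A^-]/[HA]) = 3.74 + log(0.0009202/0.001545) = 3.74 + (-0.22) = 3.52.

3.52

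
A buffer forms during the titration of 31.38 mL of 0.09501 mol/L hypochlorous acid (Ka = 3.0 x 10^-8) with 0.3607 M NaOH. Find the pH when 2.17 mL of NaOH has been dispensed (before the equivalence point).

7.07

Initial n(HClO) = 0.09501 x 0.03138 = 0.002981 mol.
n(NaOH) added = 0.3607 x 0.002170 = 0.0007827 mol, converting that many moles of HClO to ClO-.
Remaining n(HClO) = 0.002199 mol; n(ClO-) = 0.0007827 mol.
By Henderson-Hasselbalch, pH = pKa + log([A^-]/[HA]) = 7.52 + log(0.0007827/0.002199) = 7.52 + (-0.45) = 7.07.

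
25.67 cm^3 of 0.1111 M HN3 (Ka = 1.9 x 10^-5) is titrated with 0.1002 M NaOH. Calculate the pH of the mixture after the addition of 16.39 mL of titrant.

4.85

Initial n(HN3) = 0.1111 x 0.02567 = 0.002852 mol.
n(NaOH) added = 0.1002 x 0.01639 = 0.001642 mol, converting that many moles of HN3 to N3-.
Remaining n(HN3) = 0.001210 mol; n(N3-) = 0.001642 mol.
By Henderson-Hasselbalch, pH = pKa + log([A^-]/[HA]) = 4.72 + log(0.001642/0.001210) = 4.72 + (+0.13) = 4.85.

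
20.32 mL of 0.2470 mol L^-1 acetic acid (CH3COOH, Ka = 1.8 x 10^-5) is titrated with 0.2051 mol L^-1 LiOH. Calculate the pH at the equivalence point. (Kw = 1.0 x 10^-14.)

8.90

n(CH3COOH) = 0.2470 x 0.02032 = 0.005019 mol; V(LiOH) at equivalence = 0.005019/0.2051 = 0.02447 L.
At equivalence all the acid is converted to CH3COO-; total volume = 0.02032 + 0.02447 = 0.04479 L, so [CH3COO-] = 0.005019/0.04479 = 0.1121 M.
Kb = Kw/Ka = 1.0e-14 / 1.8 x 10^-5 = 5.56e-10.
[OH^-] = sqrt(Kb x [CH3COO-]) = sqrt(5.56e-10 x 0.1121) = 7.89e-6 M.
pOH = 5.10, so pH = 14.00 - 5.10 = 8.90.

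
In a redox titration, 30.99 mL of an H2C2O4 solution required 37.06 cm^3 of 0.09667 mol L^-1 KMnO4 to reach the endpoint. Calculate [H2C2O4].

0.289 M

n(KMnO4) = 0.09667 x 0.03706 = 0.003583 mol.
From the balanced equation, 2 mol KMnO4 reacts with 5 mol H2C2O4, so n(H2C2O4) = 0.003583 x 5/2 = 0.008956 mol.
[H2C2O4] = 0.008956 / 0.03099 L = 0.289 M.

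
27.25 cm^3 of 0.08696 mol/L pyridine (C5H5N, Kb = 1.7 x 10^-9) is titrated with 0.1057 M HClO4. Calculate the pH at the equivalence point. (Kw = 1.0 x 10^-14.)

n(C5H5N) = 0.08696 x 0.02725 = 0.002370 mol; V(HClO4) at equivalence = 0.002370/0.1057 = 0.02242 L.
At equivalence the base is fully converted to C5H5NH+; total volume = 0.04967 L, so [C5H5NH+] = 0.002370/0.04967 = 0.04771 M.
Ka(C5H5NH+) = Kw/Kb = 1.0e-14 / 1.7 x 10^-9 = 5.88e-6.
[H^+] = sqrt(Ka x [C5H5NH+]) = sqrt(5.88e-6 x 0.04771) = 0.000530 M.
pH = -log(0.000530) = 3.28.

3.28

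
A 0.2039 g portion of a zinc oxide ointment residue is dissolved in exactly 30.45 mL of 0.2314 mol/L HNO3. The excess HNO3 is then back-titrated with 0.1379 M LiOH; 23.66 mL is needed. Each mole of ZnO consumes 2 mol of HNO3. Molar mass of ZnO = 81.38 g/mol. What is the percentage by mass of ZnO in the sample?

75.5%

Total n(HNO3) added = 0.2314 x 0.03045 = 0.007046 mol.
n(LiOH) used = 0.1379 x 0.02366 = 0.003263 mol, which equals the excess n(HNO3).
So n(HNO3) consumed by the sample = 0.007046 - 0.003263 = 0.003783 mol.
n(ZnO) = 0.003783 / 2 = 0.001892 mol.
mass ZnO = 0.001892 x 81.38 = 0.1539 g, so %ZnO = 0.1539/0.2039 x 100 = 75.5%.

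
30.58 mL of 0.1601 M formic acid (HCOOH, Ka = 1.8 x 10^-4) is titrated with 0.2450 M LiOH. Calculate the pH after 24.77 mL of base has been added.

n(acid) = 0.1601 x 0.03058 = 0.004896 mol; n(LiOH) added = 0.2450 x 0.02477 = 0.006069 mol.
Base is in excess by 0.006069 - 0.004896 = 0.001173 mol in a total volume of 0.05535 L.
[OH^-] = 0.001173/0.05535 = 0.02119 M, so pOH = 1.67 and pH = 14.00 - 1.67 = 12.33.

12.33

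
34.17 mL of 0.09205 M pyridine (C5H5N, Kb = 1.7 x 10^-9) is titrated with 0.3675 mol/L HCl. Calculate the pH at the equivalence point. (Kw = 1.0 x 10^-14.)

3.18

n(C5H5N) = 0.09205 x 0.03417 = 0.003145 mol; V(HCl) at equivalence = 0.003145/0.3675 = 0.008559 L.
At equivalence the base is fully converted to C5H5NH+; total volume = 0.04273 L, so [C5H5NH+] = 0.003145/0.04273 = 0.07361 M.
Ka(C5H5NH+) = Kw/Kb = 1.0e-14 / 1.7 x 10^-9 = 5.88e-6.
[H^+] = sqrt(Ka x [C5H5NH+]) = sqrt(5.88e-6 x 0.07361) = 0.000658 M.
pH = -log(0.000658) = 3.18.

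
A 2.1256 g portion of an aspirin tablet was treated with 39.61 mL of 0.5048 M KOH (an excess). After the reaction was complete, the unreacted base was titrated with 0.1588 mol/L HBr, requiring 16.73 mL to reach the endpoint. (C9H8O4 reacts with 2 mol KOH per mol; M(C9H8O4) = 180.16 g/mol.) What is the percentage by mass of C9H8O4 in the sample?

73.5%

Total n(KOH) added = 0.5048 x 0.03961 = 0.02000 mol.
n(HBr) used = 0.1588 x 0.01673 = 0.002657 mol, which equals the excess n(KOH).
So n(KOH) consumed by the sample = 0.02000 - 0.002657 = 0.01734 mol.
n(C9H8O4) = 0.01734 / 2 = 0.008669 mol.
mass C9H8O4 = 0.008669 x 180.16 = 1.562 g, so %C9H8O4 = 1.562/2.1256 x 100 = 73.5%.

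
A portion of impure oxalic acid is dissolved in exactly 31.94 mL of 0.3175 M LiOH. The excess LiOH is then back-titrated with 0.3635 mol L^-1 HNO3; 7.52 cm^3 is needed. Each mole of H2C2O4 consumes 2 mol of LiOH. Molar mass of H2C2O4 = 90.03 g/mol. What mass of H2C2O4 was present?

0.333 g

Total n(LiOH) added = 0.3175 x 0.03194 = 0.01014 mol.
n(HNO3) used = 0.3635 x 0.007520 = 0.002734 mol, which equals the excess n(LiOH).
So n(LiOH) consumed by the sample = 0.01014 - 0.002734 = 0.007407 mol.
n(H2C2O4) = 0.007407 / 2 = 0.003704 mol.
mass = 0.003704 mol x 90.03 g/mol = 0.333 g.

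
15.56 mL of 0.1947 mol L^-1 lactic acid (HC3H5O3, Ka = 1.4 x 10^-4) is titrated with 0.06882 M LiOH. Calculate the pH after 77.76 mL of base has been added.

12.40

n(acid) = 0.1947 x 0.01556 = 0.003030 mol; n(LiOH) added = 0.06882 x 0.07776 = 0.005351 mol.
Base is in excess by 0.005351 - 0.003030 = 0.002322 mol in a total volume of 0.09332 L.
[OH^-] = 0.002322/0.09332 = 0.02488 M, so pOH = 1.60 and pH = 14.00 - 1.60 = 12.40.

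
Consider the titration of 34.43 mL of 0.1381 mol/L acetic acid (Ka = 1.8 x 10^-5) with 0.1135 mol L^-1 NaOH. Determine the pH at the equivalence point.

8.77

n(CH3COOH) = 0.1381 x 0.03443 = 0.004755 mol; V(NaOH) at equivalence = 0.004755/0.1135 = 0.04189 L.
At equivalence all the acid is converted to CH3COO-; total volume = 0.03443 + 0.04189 = 0.07632 L, so [CH3COO-] = 0.004755/0.07632 = 0.06230 M.
Kb = Kw/Ka = 1.0e-14 / 1.8 x 10^-5 = 5.56e-10.
[OH^-] = sqrt(Kb x [CH3COO-]) = sqrt(5.56e-10 x 0.06230) = 5.88e-6 M.
pOH = 5.23, so pH = 14.00 - 5.23 = 8.77.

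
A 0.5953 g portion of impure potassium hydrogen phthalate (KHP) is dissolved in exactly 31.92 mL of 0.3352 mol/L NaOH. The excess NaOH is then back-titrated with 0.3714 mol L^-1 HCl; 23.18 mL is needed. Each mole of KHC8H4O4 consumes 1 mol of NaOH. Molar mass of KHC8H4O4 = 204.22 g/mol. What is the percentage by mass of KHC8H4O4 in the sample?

Total n(NaOH) added = 0.3352 x 0.03192 = 0.01070 mol.
n(HCl) used = 0.3714 x 0.02318 = 0.008609 mol, which equals the excess n(NaOH).
So n(NaOH) consumed by the sample = 0.01070 - 0.008609 = 0.002091 mol.
n(KHC8H4O4) = 0.002091 / 1 = 0.002091 mol.
mass KHC8H4O4 = 0.002091 x 204.22 = 0.4269 g, so %KHC8H4O4 = 0.4269/0.5953 x 100 = 71.7%.

71.7%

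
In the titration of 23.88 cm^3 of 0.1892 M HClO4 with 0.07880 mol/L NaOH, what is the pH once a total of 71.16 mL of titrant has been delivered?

12.06

n(acid) = 0.1892 x 0.02388 = 0.004518 mol; n(NaOH) added = 0.07880 x 0.07116 = 0.005607 mol.
Base is in excess by 0.005607 - 0.004518 = 0.001089 mol in a total volume of 0.09504 L.
[OH^-] = 0.001089/0.09504 = 0.01146 M, so pOH = 1.94 and pH = 14.00 - 1.94 = 12.06.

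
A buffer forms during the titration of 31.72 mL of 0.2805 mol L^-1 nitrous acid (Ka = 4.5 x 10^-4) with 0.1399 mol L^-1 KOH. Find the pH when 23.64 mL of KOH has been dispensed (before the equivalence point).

3.12

Initial n(HNO2) = 0.2805 x 0.03172 = 0.008897 mol.
n(KOH) added = 0.1399 x 0.02364 = 0.003307 mol, converting that many moles of HNO2 to NO2-.
Remaining n(HNO2) = 0.005590 mol; n(NO2-) = 0.003307 mol.
By Henderson-Hasselbalch, pH = pKa + log([A^-]/[HA]) = 3.35 + log(0.003307/0.005590) = 3.35 + (-0.23) = 3.12.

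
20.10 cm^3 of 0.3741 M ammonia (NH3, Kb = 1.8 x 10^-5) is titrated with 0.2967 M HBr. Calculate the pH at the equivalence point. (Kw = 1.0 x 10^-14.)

5.02

n(NH3) = 0.3741 x 0.02010 = 0.007519 mol; V(HBr) at equivalence = 0.007519/0.2967 = 0.02534 L.
At equivalence the base is fully converted to NH4+; total volume = 0.04544 L, so [NH4+] = 0.007519/0.04544 = 0.1655 M.
Ka(NH4+) = Kw/Kb = 1.0e-14 / 1.8 x 10^-5 = 5.56e-10.
[H^+] = sqrt(Ka x [NH4+]) = sqrt(5.56e-10 x 0.1655) = 9.59e-6 M.
pH = -log(9.59e-6) = 5.02.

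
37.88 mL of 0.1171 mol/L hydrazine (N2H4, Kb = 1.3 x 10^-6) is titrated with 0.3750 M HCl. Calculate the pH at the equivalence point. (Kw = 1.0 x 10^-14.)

n(N2H4) = 0.1171 x 0.03788 = 0.004436 mol; V(HCl) at equivalence = 0.004436/0.3750 = 0.01183 L.
At equivalence the base is fully converted to N2H5+; total volume = 0.04971 L, so [N2H5+] = 0.004436/0.04971 = 0.08923 M.
Ka(N2H5+) = Kw/Kb = 1.0e-14 / 1.3 x 10^-6 = 7.69e-9.
[H^+] = sqrt(Ka x [N2H5+]) = sqrt(7.69e-9 x 0.08923) = 2.62e-5 M.
pH = -log(2.62e-5) = 4.58.

4.58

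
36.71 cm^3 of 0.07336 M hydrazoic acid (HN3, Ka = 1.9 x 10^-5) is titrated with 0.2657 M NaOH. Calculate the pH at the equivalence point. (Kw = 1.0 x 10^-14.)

8.74

n(HN3) = 0.07336 x 0.03671 = 0.002693 mol; V(NaOH) at equivalence = 0.002693/0.2657 = 0.01014 L.
At equivalence all the acid is converted to N3-; total volume = 0.03671 + 0.01014 = 0.04685 L, so [N3-] = 0.002693/0.04685 = 0.05749 M.
Kb = Kw/Ka = 1.0e-14 / 1.9 x 10^-5 = 5.26e-10.
[OH^-] = sqrt(Kb x [N3-]) = sqrt(5.26e-10 x 0.05749) = 5.50e-6 M.
pOH = 5.26, so pH = 14.00 - 5.26 = 8.74.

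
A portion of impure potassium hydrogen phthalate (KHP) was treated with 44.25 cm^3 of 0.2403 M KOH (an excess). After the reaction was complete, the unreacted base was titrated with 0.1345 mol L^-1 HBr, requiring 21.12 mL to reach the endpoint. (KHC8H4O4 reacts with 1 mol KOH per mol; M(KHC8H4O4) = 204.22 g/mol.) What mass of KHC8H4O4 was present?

1.59 g

Total n(KOH) added = 0.2403 x 0.04425 = 0.01063 mol.
n(HBr) used = 0.1345 x 0.02112 = 0.002841 mol, which equals the excess n(KOH).
So n(KOH) consumed by the sample = 0.01063 - 0.002841 = 0.007793 mol.
n(KHC8H4O4) = 0.007793 / 1 = 0.007793 mol.
mass = 0.007793 mol x 204.22 g/mol = 1.59 g.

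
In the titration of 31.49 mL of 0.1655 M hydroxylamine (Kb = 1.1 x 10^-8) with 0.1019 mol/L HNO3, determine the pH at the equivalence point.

3.62

n(NH2OH) = 0.1655 x 0.03149 = 0.005212 mol; V(HNO3) at equivalence = 0.005212/0.1019 = 0.05114 L.
At equivalence the base is fully converted to NH3OH+; total volume = 0.08263 L, so [NH3OH+] = 0.005212/0.08263 = 0.06307 M.
Ka(NH3OH+) = Kw/Kb = 1.0e-14 / 1.1 x 10^-8 = 9.09e-7.
[H^+] = sqrt(Ka x [NH3OH+]) = sqrt(9.09e-7 x 0.06307) = 0.000239 M.
pH = -log(0.000239) = 3.62.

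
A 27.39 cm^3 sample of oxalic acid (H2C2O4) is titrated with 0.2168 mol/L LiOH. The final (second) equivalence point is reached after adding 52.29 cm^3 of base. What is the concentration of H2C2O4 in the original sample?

0.207 M

n(LiOH) = 0.2168 x 0.05229 = 0.01134 mol.
At the final (second) equivalence point, 2 mol OH^- react per mol H2C2O4, so n(H2C2O4) = 0.01134 / 2 = 0.005668 mol.
[H2C2O4] = 0.005668 / 0.02739 L = 0.207 M.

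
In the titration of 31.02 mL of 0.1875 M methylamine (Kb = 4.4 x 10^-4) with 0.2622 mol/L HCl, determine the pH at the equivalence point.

5.80

n(CH3NH2) = 0.1875 x 0.03102 = 0.005816 mol; V(HCl) at equivalence = 0.005816/0.2622 = 0.02218 L.
At equivalence the base is fully converted to CH3NH3+; total volume = 0.05320 L, so [CH3NH3+] = 0.005816/0.05320 = 0.1093 M.
Ka(CH3NH3+) = Kw/Kb = 1.0e-14 / 4.4 x 10^-4 = 2.27e-11.
[H^+] = sqrt(Ka x [CH3NH3+]) = sqrt(2.27e-11 x 0.1093) = 1.58e-6 M.
pH = -log(1.58e-6) = 5.80.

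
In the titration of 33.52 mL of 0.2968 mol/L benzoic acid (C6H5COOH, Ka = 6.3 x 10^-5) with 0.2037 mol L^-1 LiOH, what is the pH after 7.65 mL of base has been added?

Initial n(C6H5COOH) = 0.2968 x 0.03352 = 0.009949 mol.
n(LiOH) added = 0.2037 x 0.007650 = 0.001558 mol, converting that many moles of C6H5COOH to C6H5COO-.
Remaining n(C6H5COOH) = 0.008390 mol; n(C6H5COO-) = 0.001558 mol.
By Henderson-Hasselbalch, pH = pKa + log([A^-]/[HA]) = 4.20 + log(0.001558/0.008390) = 4.20 + (-0.73) = 3.47.

3.47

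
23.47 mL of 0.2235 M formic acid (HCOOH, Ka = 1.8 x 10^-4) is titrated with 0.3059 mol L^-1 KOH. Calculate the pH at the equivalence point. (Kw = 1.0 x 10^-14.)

8.43

n(HCOOH) = 0.2235 x 0.02347 = 0.005246 mol; V(KOH) at equivalence = 0.005246/0.3059 = 0.01715 L.
At equivalence all the acid is converted to HCOO-; total volume = 0.02347 + 0.01715 = 0.04062 L, so [HCOO-] = 0.005246/0.04062 = 0.1291 M.
Kb = Kw/Ka = 1.0e-14 / 1.8 x 10^-4 = 5.56e-11.
[OH^-] = sqrt(Kb x [HCOO-]) = sqrt(5.56e-11 x 0.1291) = 2.68e-6 M.
pOH = 5.57, so pH = 14.00 - 5.57 = 8.43.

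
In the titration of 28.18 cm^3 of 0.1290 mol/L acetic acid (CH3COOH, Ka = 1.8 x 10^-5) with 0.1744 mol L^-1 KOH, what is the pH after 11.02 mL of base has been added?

Initial n(CH3COOH) = 0.1290 x 0.02818 = 0.003635 mol.
n(KOH) added = 0.1744 x 0.01102 = 0.001922 mol, converting that many moles of CH3COOH to CH3COO-.
Remaining n(CH3COOH) = 0.001713 mol; n(CH3COO-) = 0.001922 mol.
By Henderson-Hasselbalch, pH = pKa + log([A^-]/[HA]) = 4.74 + log(0.001922/0.001713) = 4.74 + (+0.05) = 4.79.

4.79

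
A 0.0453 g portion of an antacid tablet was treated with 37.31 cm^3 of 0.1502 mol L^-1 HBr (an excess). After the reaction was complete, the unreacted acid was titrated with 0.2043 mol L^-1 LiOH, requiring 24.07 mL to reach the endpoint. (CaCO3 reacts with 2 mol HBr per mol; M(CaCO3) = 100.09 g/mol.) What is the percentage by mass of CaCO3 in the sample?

75.8%

Total n(HBr) added = 0.1502 x 0.03731 = 0.005604 mol.
n(LiOH) used = 0.2043 x 0.02407 = 0.004918 mol, which equals the excess n(HBr).
So n(HBr) consumed by the sample = 0.005604 - 0.004918 = 0.0006865 mol.
n(CaCO3) = 0.0006865 / 2 = 0.0003432 mol.
mass CaCO3 = 0.0003432 x 100.09 = 0.03435 g, so %CaCO3 = 0.03435/0.0453 x 100 = 75.8%.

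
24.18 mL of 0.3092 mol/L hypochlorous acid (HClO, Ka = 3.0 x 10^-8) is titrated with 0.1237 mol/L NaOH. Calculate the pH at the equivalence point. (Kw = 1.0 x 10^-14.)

10.23

n(HClO) = 0.3092 x 0.02418 = 0.007476 mol; V(NaOH) at equivalence = 0.007476/0.1237 = 0.06044 L.
At equivalence all the acid is converted to ClO-; total volume = 0.02418 + 0.06044 = 0.08462 L, so [ClO-] = 0.007476/0.08462 = 0.08835 M.
Kb = Kw/Ka = 1.0e-14 / 3.0 x 10^-8 = 3.33e-7.
[OH^-] = sqrt(Kb x [ClO-]) = sqrt(3.33e-7 x 0.08835) = 0.000172 M.
pOH = 3.77, so pH = 14.00 - 3.77 = 10.23.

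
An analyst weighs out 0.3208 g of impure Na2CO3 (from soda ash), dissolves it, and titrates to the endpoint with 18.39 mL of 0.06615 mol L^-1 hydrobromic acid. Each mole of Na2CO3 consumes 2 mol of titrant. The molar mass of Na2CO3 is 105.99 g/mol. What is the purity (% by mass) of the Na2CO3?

n(HBr) = 0.06615 x 0.01839 = 0.001216 mol.
n(Na2CO3) = 0.001216 / 2 = 0.0006082 mol.
mass of Na2CO3 = 0.0006082 x 105.99 = 0.06447 g.
% purity = 0.06447 / 0.3208 x 100 = 20.1%.

20.1%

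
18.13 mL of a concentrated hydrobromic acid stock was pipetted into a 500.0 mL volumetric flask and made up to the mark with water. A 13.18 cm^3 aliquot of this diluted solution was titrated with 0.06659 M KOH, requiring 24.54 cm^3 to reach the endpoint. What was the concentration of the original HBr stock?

n(KOH) = 0.06659 x 0.02454 = 0.001634 mol.
n(HBr) in the aliquot = 0.001634 mol.
[diluted HBr] = 0.001634 / 0.01318 = 0.1240 M.
Dilution factor = 500.0/18.13 = 27.58, so [stock] = 0.1240 x 27.58 = 3.42 M.

3.42 M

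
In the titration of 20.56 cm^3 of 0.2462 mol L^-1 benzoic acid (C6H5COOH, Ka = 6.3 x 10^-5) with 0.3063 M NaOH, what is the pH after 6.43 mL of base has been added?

4.00

Initial n(C6H5COOH) = 0.2462 x 0.02056 = 0.005062 mol.
n(NaOH) added = 0.3063 x 0.006430 = 0.001970 mol, converting that many moles of C6H5COOH to C6H5COO-.
Remaining n(C6H5COOH) = 0.003092 mol; n(C6H5COO-) = 0.001970 mol.
By Henderson-Hasselbalch, pH = pKa + log([A^-]/[HA]) = 4.20 + log(0.001970/0.003092) = 4.20 + (-0.20) = 4.00.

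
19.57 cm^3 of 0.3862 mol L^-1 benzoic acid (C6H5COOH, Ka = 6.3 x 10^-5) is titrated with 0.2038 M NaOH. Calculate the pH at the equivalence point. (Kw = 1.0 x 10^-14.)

n(C6H5COOH) = 0.3862 x 0.01957 = 0.007558 mol; V(NaOH) at equivalence = 0.007558/0.2038 = 0.03709 L.
At equivalence all the acid is converted to C6H5COO-; total volume = 0.01957 + 0.03709 = 0.05666 L, so [C6H5COO-] = 0.007558/0.05666 = 0.1334 M.
Kb = Kw/Ka = 1.0e-14 / 6.3 x 10^-5 = 1.59e-10.
[OH^-] = sqrt(Kb x [C6H5COO-]) = sqrt(1.59e-10 x 0.1334) = 4.60e-6 M.
pOH = 5.34, so pH = 14.00 - 5.34 = 8.66.

8.66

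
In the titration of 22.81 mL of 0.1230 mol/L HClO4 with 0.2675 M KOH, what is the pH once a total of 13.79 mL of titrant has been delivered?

n(acid) = 0.1230 x 0.02281 = 0.002806 mol; n(KOH) added = 0.2675 x 0.01379 = 0.003689 mol.
Base is in excess by 0.003689 - 0.002806 = 0.0008832 mol in a total volume of 0.03660 L.
[OH^-] = 0.0008832/0.03660 = 0.02413 M, so pOH = 1.62 and pH = 14.00 - 1.62 = 12.38.

12.38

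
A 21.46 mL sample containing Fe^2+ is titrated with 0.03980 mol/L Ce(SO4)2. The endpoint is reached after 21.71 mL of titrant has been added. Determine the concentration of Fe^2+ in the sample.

0.0403 M

n(Ce(SO4)2) = 0.03980 x 0.02171 = 0.0008641 mol.
From the balanced equation, 1 mol Ce(SO4)2 reacts with 1 mol Fe^2+, so n(Fe^2+) = 0.0008641 x 1/1 = 0.0008641 mol.
[Fe^2+] = 0.0008641 / 0.02146 L = 0.0403 M.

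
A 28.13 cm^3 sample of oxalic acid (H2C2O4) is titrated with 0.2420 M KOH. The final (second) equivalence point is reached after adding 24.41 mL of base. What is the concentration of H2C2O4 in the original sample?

0.105 M

n(KOH) = 0.2420 x 0.02441 = 0.005907 mol.
At the final (second) equivalence point, 2 mol OH^- react per mol H2C2O4, so n(H2C2O4) = 0.005907 / 2 = 0.002954 mol.
[H2C2O4] = 0.002954 / 0.02813 L = 0.105 M.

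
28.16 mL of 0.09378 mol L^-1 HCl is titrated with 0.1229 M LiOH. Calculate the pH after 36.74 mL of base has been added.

n(acid) = 0.09378 x 0.02816 = 0.002641 mol; n(LiOH) added = 0.1229 x 0.03674 = 0.004515 mol.
Base is in excess by 0.004515 - 0.002641 = 0.001875 mol in a total volume of 0.06490 L.
[OH^-] = 0.001875/0.06490 = 0.02888 M, so pOH = 1.54 and pH = 14.00 - 1.54 = 12.46.

12.46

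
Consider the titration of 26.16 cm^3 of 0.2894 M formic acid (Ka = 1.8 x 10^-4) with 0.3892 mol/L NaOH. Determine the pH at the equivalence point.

n(HCOOH) = 0.2894 x 0.02616 = 0.007571 mol; V(NaOH) at equivalence = 0.007571/0.3892 = 0.01945 L.
At equivalence all the acid is converted to HCOO-; total volume = 0.02616 + 0.01945 = 0.04561 L, so [HCOO-] = 0.007571/0.04561 = 0.1660 M.
Kb = Kw/Ka = 1.0e-14 / 1.8 x 10^-4 = 5.56e-11.
[OH^-] = sqrt(Kb x [HCOO-]) = sqrt(5.56e-11 x 0.1660) = 3.04e-6 M.
pOH = 5.52, so pH = 14.00 - 5.52 = 8.48.

8.48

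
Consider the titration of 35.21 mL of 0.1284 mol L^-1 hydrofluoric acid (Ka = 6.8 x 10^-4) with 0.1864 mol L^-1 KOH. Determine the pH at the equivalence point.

n(HF) = 0.1284 x 0.03521 = 0.004521 mol; V(KOH) at equivalence = 0.004521/0.1864 = 0.02425 L.
At equivalence all the acid is converted to F-; total volume = 0.03521 + 0.02425 = 0.05946 L, so [F-] = 0.004521/0.05946 = 0.07603 M.
Kb = Kw/Ka = 1.0e-14 / 6.8 x 10^-4 = 1.47e-11.
[OH^-] = sqrt(Kb x [F-]) = sqrt(1.47e-11 x 0.07603) = 1.06e-6 M.
pOH = 5.98, so pH = 14.00 - 5.98 = 8.02.

8.02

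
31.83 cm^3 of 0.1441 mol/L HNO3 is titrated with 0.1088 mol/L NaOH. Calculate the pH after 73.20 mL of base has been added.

12.51

n(acid) = 0.1441 x 0.03183 = 0.004587 mol; n(NaOH) added = 0.1088 x 0.07320 = 0.007964 mol.
Base is in excess by 0.007964 - 0.004587 = 0.003377 mol in a total volume of 0.1050 L.
[OH^-] = 0.003377/0.1050 = 0.03216 M, so pOH = 1.49 and pH = 14.00 - 1.49 = 12.51.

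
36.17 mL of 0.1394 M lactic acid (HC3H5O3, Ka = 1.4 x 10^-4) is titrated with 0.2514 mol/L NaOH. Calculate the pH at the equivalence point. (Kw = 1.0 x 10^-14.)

n(HC3H5O3) = 0.1394 x 0.03617 = 0.005042 mol; V(NaOH) at equivalence = 0.005042/0.2514 = 0.02006 L.
At equivalence all the acid is converted to C3H5O3-; total volume = 0.03617 + 0.02006 = 0.05623 L, so [C3H5O3-] = 0.005042/0.05623 = 0.08968 M.
Kb = Kw/Ka = 1.0e-14 / 1.4 x 10^-4 = 7.14e-11.
[OH^-] = sqrt(Kb x [C3H5O3-]) = sqrt(7.14e-11 x 0.08968) = 2.53e-6 M.
pOH = 5.60, so pH = 14.00 - 5.60 = 8.40.

8.40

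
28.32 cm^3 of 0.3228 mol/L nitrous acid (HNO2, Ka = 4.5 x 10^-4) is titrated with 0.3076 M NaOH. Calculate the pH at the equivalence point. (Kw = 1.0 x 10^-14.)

n(HNO2) = 0.3228 x 0.02832 = 0.009142 mol; V(NaOH) at equivalence = 0.009142/0.3076 = 0.02972 L.
At equivalence all the acid is converted to NO2-; total volume = 0.02832 + 0.02972 = 0.05804 L, so [NO2-] = 0.009142/0.05804 = 0.1575 M.
Kb = Kw/Ka = 1.0e-14 / 4.5 x 10^-4 = 2.22e-11.
[OH^-] = sqrt(Kb x [NO2-]) = sqrt(2.22e-11 x 0.1575) = 1.87e-6 M.
pOH = 5.73, so pH = 14.00 - 5.73 = 8.27.

8.27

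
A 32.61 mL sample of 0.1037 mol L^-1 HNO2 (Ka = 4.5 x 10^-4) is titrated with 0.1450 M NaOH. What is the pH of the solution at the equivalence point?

8.06

n(HNO2) = 0.1037 x 0.03261 = 0.003382 mol; V(NaOH) at equivalence = 0.003382/0.1450 = 0.02332 L.
At equivalence all the acid is converted to NO2-; total volume = 0.03261 + 0.02332 = 0.05593 L, so [NO2-] = 0.003382/0.05593 = 0.06046 M.
Kb = Kw/Ka = 1.0e-14 / 4.5 x 10^-4 = 2.22e-11.
[OH^-] = sqrt(Kb x [NO2-]) = sqrt(2.22e-11 x 0.06046) = 1.16e-6 M.
pOH = 5.94, so pH = 14.00 - 5.94 = 8.06.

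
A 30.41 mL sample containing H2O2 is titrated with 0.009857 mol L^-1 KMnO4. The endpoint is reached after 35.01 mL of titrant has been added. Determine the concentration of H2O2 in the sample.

n(KMnO4) = 0.009857 x 0.03501 = 0.0003451 mol.
From the balanced equation, 2 mol KMnO4 reacts with 5 mol H2O2, so n(H2O2) = 0.0003451 x 5/2 = 0.0008627 mol.
[H2O2] = 0.0008627 / 0.03041 L = 0.0284 M.

0.0284 M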